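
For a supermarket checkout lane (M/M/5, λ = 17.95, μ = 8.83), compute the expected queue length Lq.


a = λ/μ = 2.0328; ρ = a/5 = 0.4066
P₀ = 0.129900
Lq = P₀·a^c·ρ / (c!·(1−ρ)²) = 0.129900·34.71513·0.4066/(120·0.35216)
= 0.04339

Final: 0.04339


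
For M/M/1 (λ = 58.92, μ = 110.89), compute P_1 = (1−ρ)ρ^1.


ρ = 58.92/110.89 = 0.5313
P_n = (1−ρ)·ρ^n = (1 − 0.5313)·0.5313^1 = 0.4687·0.531337 = 0.249018

Final: 0.249018


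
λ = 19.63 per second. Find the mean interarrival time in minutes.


Mean interarrival time = 1/λ = 1/19.63 second = 0.05094 second
In minutes: 0.05094 × 0.0166667 = 0.0008490 min

Final: 0.0008490 min


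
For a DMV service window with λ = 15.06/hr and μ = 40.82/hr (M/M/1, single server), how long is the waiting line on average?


ρ = 15.06/40.82 = 0.3689
Lq = ρ²/(1−ρ) = 0.1361/0.6311 = 0.2157

Final: 0.2157


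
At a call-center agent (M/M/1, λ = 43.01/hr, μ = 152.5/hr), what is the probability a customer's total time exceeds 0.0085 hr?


W ~ Exponential(μ−λ) for M/M/1.
μ − λ = 152.5 − 43.01 = 109.4900
P(W > t) = e^{−(μ−λ)t} = e^{−0.9307} = 0.394291

Final: 0.394291


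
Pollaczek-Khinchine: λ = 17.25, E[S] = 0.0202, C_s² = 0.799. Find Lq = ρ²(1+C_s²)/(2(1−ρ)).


ρ = λ·E[S] = 17.25·0.0202 = 0.3484
Lq = ρ²(1+C_s²)/(2(1−ρ)) = 0.1214·(1+0.799)/(2·0.6516)
= 0.1214·1.7990/1.3031 = 0.16762

Final: 0.16762


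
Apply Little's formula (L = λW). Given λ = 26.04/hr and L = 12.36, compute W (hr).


W = L/λ = 12.36/26.04 = 0.4747 hr

Final: 0.4747 hr


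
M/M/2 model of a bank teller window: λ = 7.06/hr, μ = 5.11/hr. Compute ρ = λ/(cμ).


ρ = λ/(cμ) = 7.06/(2·5.11) = 7.06/10.22 = 0.6908

Final: 0.6908


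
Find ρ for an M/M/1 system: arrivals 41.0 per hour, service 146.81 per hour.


ρ = λ/μ = 41.0/146.81 = 0.2793

Final: 0.2793


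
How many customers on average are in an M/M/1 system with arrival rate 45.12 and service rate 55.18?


ρ = λ/μ = 45.12/55.18 = 0.8177
L = ρ/(1−ρ) = 0.8177/(1 − 0.8177) = 0.8177/0.1823 = 4.4851

Final: 4.4851


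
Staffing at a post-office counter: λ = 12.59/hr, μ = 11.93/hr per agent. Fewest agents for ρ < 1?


Stability requires cμ > λ ⇔ c > λ/μ.
λ/μ = 12.59/11.93 = 1.0553
Minimum integer c = ⌊1.0553⌋ + 1 = 2
Check: 2·11.93 = 23.86 > 12.59, while 1·11.93 = 11.93 ≤ 12.59

Final: 2 servers


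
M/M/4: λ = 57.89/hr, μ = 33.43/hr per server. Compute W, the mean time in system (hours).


a = 1.7317; ρ = 0.4329; P₀ = 0.173695
Lq = P₀·a^c·ρ/(c!(1−ρ)²) = 0.08761
Wq = Lq/λ = 0.08761/57.89 = 0.001513 hr
W = Wq + 1/μ = 0.001513 + 0.02991 = 0.03143 hr

Final: 0.03143 hr


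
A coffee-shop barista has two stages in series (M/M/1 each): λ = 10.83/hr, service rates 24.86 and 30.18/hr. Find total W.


Each node sees arrival rate λ = 10.83/hr (tandem ⇒ throughput preserved).
W₁ = 1/(μ₁−λ) = 1/(24.86−10.83) = 0.07128 hr
W₂ = 1/(μ₂−λ) = 1/(30.18−10.83) = 0.05168 hr
W_total = W₁ + W₂ = 0.07128 + 0.05168 = 0.12296 hr

Final: 0.12296 hr


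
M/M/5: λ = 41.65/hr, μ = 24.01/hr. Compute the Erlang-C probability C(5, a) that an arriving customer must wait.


a = λ/μ = 1.7347; ρ = a/5 = 0.3469
P₀ = 0.175840 (from M/M/c formula)
C(c,a) = [a^c/(c!(1−ρ))]·P₀ = [15.70776/(120·0.6531)]·0.175840
= 0.20044·0.175840 = 0.035245

Final: 0.035245


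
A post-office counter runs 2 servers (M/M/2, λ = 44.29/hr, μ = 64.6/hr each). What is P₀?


a = λ/μ = 44.29/64.6 = 0.6856; ρ = a/c = 0.3428
Σ_{k=0}^{1} a^k/k! (terms k=0..1) = 1.00000 + 0.68560 = 1.68560
Tail: a^2/(2!(1−ρ)) = 0.47005/(2·0.6572) = 0.35762
P₀ = 1/(1.68560 + 0.35762) = 1/2.04322 = 0.489423

Final: 0.489423


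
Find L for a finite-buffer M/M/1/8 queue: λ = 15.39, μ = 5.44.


ρ = 15.39/5.44 = 2.8290
L = ρ[1 − (K+1)ρ^K + Kρ^(K+1)] / [(1−ρ)(1−ρ^(K+1))]
Numerator: 2.8290·(1 − 9·4103.153469 + 8·11608.002186) = 158247.211780
Denominator: (-1.8290)·(-11607.002186) = 21229.719071
L = 158247.211780/21229.719071 = 7.4540

Final: 7.4540


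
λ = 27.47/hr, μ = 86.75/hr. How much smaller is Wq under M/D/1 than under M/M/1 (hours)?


ρ = 27.47/86.75 = 0.3167
Wq(M/M/1) = ρ/(μ−λ) = 0.3167/59.28 = 0.005342 hr
Wq(M/D/1) = ρ/(2(μ−λ)) = 0.002671 hr
Savings = 0.005342 − 0.002671 = 0.002671 hr

Final: 0.002671 hr


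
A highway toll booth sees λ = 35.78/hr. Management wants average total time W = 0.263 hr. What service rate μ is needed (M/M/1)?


W = 1/(μ−λ) ⇒ μ − λ = 1/W = 1/0.263 = 3.8023
μ = λ + 1/W = 35.78 + 3.8023 = 39.5823 per hr

Final: 39.5823 /hr


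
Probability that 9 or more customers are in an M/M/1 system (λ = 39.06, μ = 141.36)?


ρ = 39.06/141.36 = 0.2763
P(N ≥ n) = ρ^n = 0.2763^9 = 0.000009390

Final: 0.000009390


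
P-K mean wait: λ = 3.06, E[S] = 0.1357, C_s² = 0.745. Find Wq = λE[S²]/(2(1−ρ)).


ρ = λ·E[S] = 3.06·0.1357 = 0.4152
E[S²] = E[S]²(1+C_s²) = 0.1357²·(1+0.745) = 0.032133
Wq = λ·E[S²]/(2(1−ρ)) = 3.06·0.032133/(2·0.5848) = 0.08408 hr

Final: 0.08408 hr


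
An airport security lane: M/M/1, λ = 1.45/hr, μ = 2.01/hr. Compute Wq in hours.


ρ = 1.45/2.01 = 0.7214
Wq = ρ/(μ−λ) = 0.7214/(2.01 − 1.45) = 0.7214/0.5600 = 1.2882 hr

Final: 1.2882 hr


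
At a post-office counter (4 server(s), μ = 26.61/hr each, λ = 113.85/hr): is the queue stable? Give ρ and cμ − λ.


Total capacity cμ = 4·26.61 = 106.44/hr
ρ = λ/(cμ) = 113.85/106.44 = 1.0696
Stable ⇔ ρ < 1: NO
Spare capacity = cμ − λ = 106.44 − 113.85 = -7.41/hr

Final: ρ = 1.0696; unstable; margin = -7.41/hr


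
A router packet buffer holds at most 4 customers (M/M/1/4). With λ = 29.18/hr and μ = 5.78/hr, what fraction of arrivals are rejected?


ρ = λ/μ = 29.18/5.78 = 5.0484
P_K = (1−ρ)ρ^K/(1−ρ^(K+1)) = (-4.0484·649.575740)/(1 − 3279.346035)
= -2629.770296/-3278.346035 = 0.802164

Final: 0.802164


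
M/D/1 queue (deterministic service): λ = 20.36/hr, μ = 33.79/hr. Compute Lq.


ρ = 20.36/33.79 = 0.6025
M/D/1: Lq = ρ²/(2(1−ρ)) = 0.3631/(2·0.3975) = 0.45673

Final: 0.45673


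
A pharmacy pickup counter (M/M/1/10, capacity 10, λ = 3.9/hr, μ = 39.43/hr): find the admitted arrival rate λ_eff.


ρ = 0.09891; P_K = (1−ρ)ρ^10/(1−ρ^11) = 8.075e-11
λ_eff = λ(1 − P_K) = 3.9·(1 − 8.075e-11) = 3.9·1.000000 = 3.9000 /hr

Final: 3.9000 /hr


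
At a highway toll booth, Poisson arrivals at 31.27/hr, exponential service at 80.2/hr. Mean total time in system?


W = 1/(μ−λ) = 1/(80.2 − 31.27) = 1/48.93 = 0.02044 hr

Final: 0.02044 hr


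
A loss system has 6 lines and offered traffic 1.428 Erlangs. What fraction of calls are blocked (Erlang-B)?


B(c,a) = (a^c/c!) / Σ_{k=0}^{c} a^k/k!
a^6/6! = 0.011777
Σ terms (k=0..6): 1.00000 + 1.42800 + 1.01959 + 0.48533 + 0.17326 + 0.04948 + 0.01178 = 4.167440
B = 0.011777/4.167440 = 0.002826

Final: 0.002826


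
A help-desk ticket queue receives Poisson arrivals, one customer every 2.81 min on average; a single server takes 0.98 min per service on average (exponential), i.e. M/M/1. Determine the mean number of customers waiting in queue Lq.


λ = 60/2.81 = 21.3523 /hr
μ = 60/0.98 = 61.2245 /hr
ρ = λ/μ = 21.3523/61.2245 = 0.3488
Lq = ρ²/(1−ρ) = 0.1216/0.6512 = 0.1868

Final: 0.1868


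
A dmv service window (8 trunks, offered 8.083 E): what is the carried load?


B(8,8.083) = 0.240165 (Erlang-B)
Carried load = a(1 − B) = 8.083·(1 − 0.240165) = 8.083·0.759835 = 6.1417 E

Final: 6.1417 Erlangs


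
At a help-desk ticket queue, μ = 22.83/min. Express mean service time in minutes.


Mean service time = 1/μ = 1/22.83 minute = 0.04380 minute
In minutes: 0.04380 × 1 = 0.04380 min

Final: 0.04380 min


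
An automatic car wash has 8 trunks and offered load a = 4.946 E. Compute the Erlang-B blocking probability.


B(c,a) = (a^c/c!) / Σ_{k=0}^{c} a^k/k!
a^8/8! = 8.882033
Σ terms (k=0..8): 1.00000 + 4.94600 + 12.23146 + 20.16560 + 24.93476 + 24.66547 + 20.33257 + 14.36641 + 8.88203 = 131.524289
B = 8.882033/131.524289 = 0.067532

Final: 0.067532


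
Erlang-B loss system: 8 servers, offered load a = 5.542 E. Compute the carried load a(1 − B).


B(8,5.542) = 0.097094 (Erlang-B)
Carried load = a(1 − B) = 5.542·(1 − 0.097094) = 5.542·0.902906 = 5.0039 E

Final: 5.0039 Erlangs


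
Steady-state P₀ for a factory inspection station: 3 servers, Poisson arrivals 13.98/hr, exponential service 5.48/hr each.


a = λ/μ = 13.98/5.48 = 2.5511; ρ = a/c = 0.8504
Σ_{k=0}^{2} a^k/k! (terms k=0..2) = 1.00000 + 2.55109 + 3.25404 = 6.80514
Tail: a^3/(3!(1−ρ)) = 16.60274/(6·0.1496) = 18.49249
P₀ = 1/(6.80514 + 18.49249) = 1/25.29762 = 0.039529

Final: 0.039529


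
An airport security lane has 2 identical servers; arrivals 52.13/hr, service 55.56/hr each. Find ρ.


ρ = λ/(cμ) = 52.13/(2·55.56) = 52.13/111.12 = 0.4691

Final: 0.4691


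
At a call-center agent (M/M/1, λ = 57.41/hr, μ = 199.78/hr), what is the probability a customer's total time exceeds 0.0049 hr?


W ~ Exponential(μ−λ) for M/M/1.
μ − λ = 199.78 − 57.41 = 142.3700
P(W > t) = e^{−(μ−λ)t} = e^{−0.6976} = 0.497772

Final: 0.497772


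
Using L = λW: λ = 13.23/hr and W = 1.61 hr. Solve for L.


L = λW = 13.23·1.61 = 21.3003

Final: 21.3003


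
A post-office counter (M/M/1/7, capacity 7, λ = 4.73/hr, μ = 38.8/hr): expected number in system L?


ρ = 4.73/38.8 = 0.1219
L = ρ[1 − (K+1)ρ^K + Kρ^(K+1)] / [(1−ρ)(1−ρ^(K+1))]
Numerator: 0.1219·(1 − 8·0.0000004001 + 7·0.00000004878) = 0.121907
Denominator: (0.8781)·(1.000000) = 0.878093
L = 0.121907/0.878093 = 0.1388

Final: 0.1388


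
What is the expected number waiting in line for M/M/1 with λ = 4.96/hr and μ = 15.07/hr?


ρ = 4.96/15.07 = 0.3291
Lq = ρ²/(1−ρ) = 0.1083/0.6709 = 0.1615

Final: 0.1615


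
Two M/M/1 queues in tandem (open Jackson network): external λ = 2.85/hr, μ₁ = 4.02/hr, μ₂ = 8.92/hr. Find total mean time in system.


Each node sees arrival rate λ = 2.85/hr (tandem ⇒ throughput preserved).
W₁ = 1/(μ₁−λ) = 1/(4.02−2.85) = 0.85470 hr
W₂ = 1/(μ₂−λ) = 1/(8.92−2.85) = 0.16474 hr
W_total = W₁ + W₂ = 0.85470 + 0.16474 = 1.01945 hr

Final: 1.01945 hr


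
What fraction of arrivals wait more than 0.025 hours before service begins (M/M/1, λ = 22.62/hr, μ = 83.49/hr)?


ρ = 22.62/83.49 = 0.2709
P(Wq > t) = ρ·e^{−(μ−λ)t} = 0.2709·e^{−1.5217}
= 0.2709·0.218329 = 0.059152

Final: 0.059152


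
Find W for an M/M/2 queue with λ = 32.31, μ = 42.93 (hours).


a = 0.7526; ρ = 0.3763; P₀ = 0.453161
Lq = P₀·a^c·ρ/(c!(1−ρ)²) = 0.12416
Wq = Lq/λ = 0.12416/32.31 = 0.003843 hr
W = Wq + 1/μ = 0.003843 + 0.02329 = 0.02714 hr

Final: 0.02714 hr


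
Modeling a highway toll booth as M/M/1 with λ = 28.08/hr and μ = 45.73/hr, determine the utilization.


ρ = λ/μ = 28.08/45.73 = 0.6140

Final: 0.6140


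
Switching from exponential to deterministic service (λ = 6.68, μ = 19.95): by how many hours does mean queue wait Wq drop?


ρ = 6.68/19.95 = 0.3348
Wq(M/M/1) = ρ/(μ−λ) = 0.3348/13.27 = 0.02523 hr
Wq(M/D/1) = ρ/(2(μ−λ)) = 0.01262 hr
Savings = 0.02523 − 0.01262 = 0.01262 hr

Final: 0.01262 hr


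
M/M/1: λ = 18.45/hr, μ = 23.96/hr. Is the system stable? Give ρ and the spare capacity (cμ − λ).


Total capacity cμ = 1·23.96 = 23.96/hr
ρ = λ/(cμ) = 18.45/23.96 = 0.7700
Stable ⇔ ρ < 1: YES
Spare capacity = cμ − λ = 23.96 − 18.45 = 5.51/hr

Final: ρ = 0.7700; stable; margin = 5.51/hr


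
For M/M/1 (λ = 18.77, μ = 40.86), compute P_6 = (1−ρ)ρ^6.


ρ = 18.77/40.86 = 0.4594
P_n = (1−ρ)·ρ^n = (1 − 0.4594)·0.4594^6 = 0.5406·0.009397 = 0.005080

Final: 0.005080


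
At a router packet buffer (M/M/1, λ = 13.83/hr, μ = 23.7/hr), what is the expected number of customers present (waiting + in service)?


ρ = λ/μ = 13.83/23.7 = 0.5835
L = ρ/(1−ρ) = 0.5835/(1 − 0.5835) = 0.5835/0.4165 = 1.4012

Final: 1.4012


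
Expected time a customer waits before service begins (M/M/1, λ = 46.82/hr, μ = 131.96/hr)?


ρ = 46.82/131.96 = 0.3548
Wq = ρ/(μ−λ) = 0.3548/(131.96 − 46.82) = 0.3548/85.14 = 0.004167 hr

Final: 0.004167 hr


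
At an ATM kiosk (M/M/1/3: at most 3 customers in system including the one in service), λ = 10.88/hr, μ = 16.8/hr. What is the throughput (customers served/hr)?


ρ = 0.6476; P_K = (1−ρ)ρ^3/(1−ρ^4) = 0.116143
λ_eff = λ(1 − P_K) = 10.88·(1 − 0.116143) = 10.88·0.883857 = 9.6164 /hr

Final: 9.6164 /hr


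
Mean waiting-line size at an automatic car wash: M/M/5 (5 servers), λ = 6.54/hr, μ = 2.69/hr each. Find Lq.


a = λ/μ = 2.4312; ρ = a/5 = 0.4862
P₀ = 0.086093
Lq = P₀·a^c·ρ / (c!·(1−ρ)²) = 0.086093·84.94295·0.4862/(120·0.26394)
= 0.11227

Final: 0.11227


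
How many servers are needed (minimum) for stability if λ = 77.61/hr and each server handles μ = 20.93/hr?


Stability requires cμ > λ ⇔ c > λ/μ.
λ/μ = 77.61/20.93 = 3.7081
Minimum integer c = ⌊3.7081⌋ + 1 = 4
Check: 4·20.93 = 83.72 > 77.61, while 3·20.93 = 62.79 ≤ 77.61

Final: 4 servers


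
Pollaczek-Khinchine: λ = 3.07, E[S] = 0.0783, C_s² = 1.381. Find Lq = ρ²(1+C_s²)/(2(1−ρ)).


ρ = λ·E[S] = 3.07·0.0783 = 0.2404
Lq = ρ²(1+C_s²)/(2(1−ρ)) = 0.05778·(1+1.381)/(2·0.7596)
= 0.05778·2.3810/1.5192 = 0.09056

Final: 0.09056


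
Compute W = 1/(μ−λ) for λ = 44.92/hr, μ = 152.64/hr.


W = 1/(μ−λ) = 1/(152.64 − 44.92) = 1/107.72 = 0.009283 hr

Final: 0.009283 hr


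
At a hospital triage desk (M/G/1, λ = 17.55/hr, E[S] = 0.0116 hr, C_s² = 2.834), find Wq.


ρ = λ·E[S] = 17.55·0.0116 = 0.2036
E[S²] = E[S]²(1+C_s²) = 0.0116²·(1+2.834) = 0.0005159
Wq = λ·E[S²]/(2(1−ρ)) = 17.55·0.0005159/(2·0.7964) = 0.005684 hr

Final: 0.005684 hr


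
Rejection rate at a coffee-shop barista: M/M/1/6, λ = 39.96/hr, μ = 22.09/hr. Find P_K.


ρ = λ/μ = 39.96/22.09 = 1.8090
P_K = (1−ρ)ρ^K/(1−ρ^(K+1)) = (-0.8090·35.041169)/(1 − 63.388189)
= -28.347021/-62.388189 = 0.454365

Final: 0.454365


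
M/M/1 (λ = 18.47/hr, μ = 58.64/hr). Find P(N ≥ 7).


ρ = 18.47/58.64 = 0.3150
P(N ≥ n) = ρ^n = 0.3150^7 = 0.0003075

Final: 0.0003075


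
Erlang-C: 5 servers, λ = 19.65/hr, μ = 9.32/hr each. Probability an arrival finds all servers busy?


a = λ/μ = 2.1084; ρ = a/5 = 0.4217
P₀ = 0.120241 (from M/M/c formula)
C(c,a) = [a^c/(c!(1−ρ))]·P₀ = [41.66134/(120·0.5783)]·0.120241
= 0.60031·0.120241 = 0.072182

Final: 0.072182


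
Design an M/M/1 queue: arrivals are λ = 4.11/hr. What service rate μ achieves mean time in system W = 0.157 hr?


W = 1/(μ−λ) ⇒ μ − λ = 1/W = 1/0.157 = 6.3694
μ = λ + 1/W = 4.11 + 6.3694 = 10.4794 per hr

Final: 10.4794 /hr


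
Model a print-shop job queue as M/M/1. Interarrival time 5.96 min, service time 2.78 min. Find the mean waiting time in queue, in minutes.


λ = 60/5.96 = 10.0671 /hr
μ = 60/2.78 = 21.5827 /hr
ρ = λ/μ = 10.0671/21.5827 = 0.4664
Wq = ρ/(μ−λ) = 0.4664/(21.5827−10.0671) = 0.04051 hr
In minutes: 0.04051·60 = 2.430 min

Final: 2.430 min


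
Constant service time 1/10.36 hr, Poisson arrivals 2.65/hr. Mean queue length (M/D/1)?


ρ = 2.65/10.36 = 0.2558
M/D/1: Lq = ρ²/(2(1−ρ)) = 0.06543/(2·0.7442) = 0.04396

Final: 0.04396


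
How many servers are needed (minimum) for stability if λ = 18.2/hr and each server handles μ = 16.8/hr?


Stability requires cμ > λ ⇔ c > λ/μ.
λ/μ = 18.2/16.8 = 1.0833
Minimum integer c = ⌊1.0833⌋ + 1 = 2
Check: 2·16.8 = 33.60 > 18.2, while 1·16.8 = 16.80 ≤ 18.2

Final: 2 servers


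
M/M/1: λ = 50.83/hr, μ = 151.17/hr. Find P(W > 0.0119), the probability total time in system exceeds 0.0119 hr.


W ~ Exponential(μ−λ) for M/M/1.
μ − λ = 151.17 − 50.83 = 100.3400
P(W > t) = e^{−(μ−λ)t} = e^{−1.1940} = 0.302993

Final: 0.302993


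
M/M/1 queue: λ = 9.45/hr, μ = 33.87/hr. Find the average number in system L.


ρ = λ/μ = 9.45/33.87 = 0.2790
L = ρ/(1−ρ) = 0.2790/(1 − 0.2790) = 0.2790/0.7210 = 0.3870

Final: 0.3870


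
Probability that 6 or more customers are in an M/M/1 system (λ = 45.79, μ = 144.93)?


ρ = 45.79/144.93 = 0.3159
P(N ≥ n) = ρ^n = 0.3159^6 = 0.0009947

Final: 0.0009947


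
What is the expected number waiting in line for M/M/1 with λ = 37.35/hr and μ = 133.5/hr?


ρ = 37.35/133.5 = 0.2798
Lq = ρ²/(1−ρ) = 0.07827/0.7202 = 0.1087

Final: 0.1087


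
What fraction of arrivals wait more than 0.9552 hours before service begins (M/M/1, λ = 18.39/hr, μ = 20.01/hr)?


ρ = 18.39/20.01 = 0.9190
P(Wq > t) = ρ·e^{−(μ−λ)t} = 0.9190·e^{−1.5474}
= 0.9190·0.212795 = 0.195568

Final: 0.195568


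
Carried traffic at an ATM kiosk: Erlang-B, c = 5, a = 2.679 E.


B(5,2.679) = 0.083522 (Erlang-B)
Carried load = a(1 − B) = 2.679·(1 − 0.083522) = 2.679·0.916478 = 2.4552 E

Final: 2.4552 Erlangs


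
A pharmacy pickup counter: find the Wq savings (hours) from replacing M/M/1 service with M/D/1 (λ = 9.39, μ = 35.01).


ρ = 9.39/35.01 = 0.2682
Wq(M/M/1) = ρ/(μ−λ) = 0.2682/25.62 = 0.01047 hr
Wq(M/D/1) = ρ/(2(μ−λ)) = 0.005234 hr
Savings = 0.01047 − 0.005234 = 0.005234 hr

Final: 0.005234 hr


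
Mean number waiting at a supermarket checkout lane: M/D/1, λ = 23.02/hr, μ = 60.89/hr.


ρ = 23.02/60.89 = 0.3781
M/D/1: Lq = ρ²/(2(1−ρ)) = 0.1429/(2·0.6219) = 0.11491

Final: 0.11491


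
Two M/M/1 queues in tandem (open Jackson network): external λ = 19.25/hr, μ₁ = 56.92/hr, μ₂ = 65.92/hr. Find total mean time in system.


Each node sees arrival rate λ = 19.25/hr (tandem ⇒ throughput preserved).
W₁ = 1/(μ₁−λ) = 1/(56.92−19.25) = 0.02655 hr
W₂ = 1/(μ₂−λ) = 1/(65.92−19.25) = 0.02143 hr
W_total = W₁ + W₂ = 0.02655 + 0.02143 = 0.04797 hr

Final: 0.04797 hr


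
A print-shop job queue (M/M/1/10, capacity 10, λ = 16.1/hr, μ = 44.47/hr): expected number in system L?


ρ = 16.1/44.47 = 0.3620
L = ρ[1 − (K+1)ρ^K + Kρ^(K+1)] / [(1−ρ)(1−ρ^(K+1))]
Numerator: 0.3620·(1 − 11·0.00003869 + 10·0.00001401) = 0.361938
Denominator: (0.6380)·(0.999986) = 0.637949
L = 0.361938/0.637949 = 0.5673

Final: 0.5673


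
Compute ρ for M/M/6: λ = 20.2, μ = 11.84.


ρ = λ/(cμ) = 20.2/(6·11.84) = 20.2/71.04 = 0.2843

Final: 0.2843


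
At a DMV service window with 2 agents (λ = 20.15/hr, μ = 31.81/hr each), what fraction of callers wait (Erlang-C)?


a = λ/μ = 0.6334; ρ = a/2 = 0.3167
P₀ = 0.518921 (from M/M/c formula)
C(c,a) = [a^c/(c!(1−ρ))]·P₀ = [0.40126/(2·0.6833)]·0.518921
= 0.29363·0.518921 = 0.152369

Final: 0.152369


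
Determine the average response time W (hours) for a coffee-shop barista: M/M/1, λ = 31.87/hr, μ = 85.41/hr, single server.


W = 1/(μ−λ) = 1/(85.41 − 31.87) = 1/53.54 = 0.01868 hr

Final: 0.01868 hr


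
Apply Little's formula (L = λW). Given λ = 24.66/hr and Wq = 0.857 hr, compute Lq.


Lq = λWq = 24.66·0.857 = 21.1336

Final: 21.1336


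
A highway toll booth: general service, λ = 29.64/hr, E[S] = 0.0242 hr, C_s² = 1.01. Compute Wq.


ρ = λ·E[S] = 29.64·0.0242 = 0.7173
E[S²] = E[S]²(1+C_s²) = 0.0242²·(1+1.01) = 0.001177
Wq = λ·E[S²]/(2(1−ρ)) = 29.64·0.001177/(2·0.2827) = 0.06171 hr

Final: 0.06171 hr


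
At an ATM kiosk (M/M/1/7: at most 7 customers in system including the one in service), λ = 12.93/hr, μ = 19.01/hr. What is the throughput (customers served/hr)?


ρ = 0.6802; P_K = (1−ρ)ρ^7/(1−ρ^8) = 0.022574
λ_eff = λ(1 − P_K) = 12.93·(1 − 0.022574) = 12.93·0.977426 = 12.6381 /hr

Final: 12.6381 /hr


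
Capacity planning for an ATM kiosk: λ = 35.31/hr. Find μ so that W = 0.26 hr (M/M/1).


W = 1/(μ−λ) ⇒ μ − λ = 1/W = 1/0.26 = 3.8462
μ = λ + 1/W = 35.31 + 3.8462 = 39.1562 per hr

Final: 39.1562 /hr


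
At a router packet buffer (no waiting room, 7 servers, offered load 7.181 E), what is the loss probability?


B(c,a) = (a^c/c!) / Σ_{k=0}^{c} a^k/k!
a^7/7! = 195.372733
Σ terms (k=0..7): 1.00000 + 7.18100 + 25.78338 + 61.71682 + 110.79712 + 159.12682 + 190.44828 + 195.37273 = 751.426155
B = 195.372733/751.426155 = 0.260003

Final: 0.260003


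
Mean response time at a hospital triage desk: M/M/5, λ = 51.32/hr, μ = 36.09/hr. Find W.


a = 1.4220; ρ = 0.2844; P₀ = 0.240943
Lq = P₀·a^c·ρ/(c!(1−ρ)²) = 0.006484
Wq = Lq/λ = 0.006484/51.32 = 0.0001263 hr
W = Wq + 1/μ = 0.0001263 + 0.02771 = 0.02783 hr

Final: 0.02783 hr


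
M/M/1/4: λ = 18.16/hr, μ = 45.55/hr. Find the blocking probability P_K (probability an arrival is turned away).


ρ = λ/μ = 18.16/45.55 = 0.3987
P_K = (1−ρ)ρ^K/(1−ρ^(K+1)) = (0.6013·0.025264)/(1 − 0.010073)
= 0.015192/0.989927 = 0.015347

Final: 0.015347


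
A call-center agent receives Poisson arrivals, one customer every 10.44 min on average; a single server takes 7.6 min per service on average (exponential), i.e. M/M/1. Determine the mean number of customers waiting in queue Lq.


λ = 60/10.44 = 5.7471 /hr
μ = 60/7.6 = 7.8947 /hr
ρ = λ/μ = 5.7471/7.8947 = 0.7280
Lq = ρ²/(1−ρ) = 0.5299/0.2720 = 1.9481

Final: 1.9481


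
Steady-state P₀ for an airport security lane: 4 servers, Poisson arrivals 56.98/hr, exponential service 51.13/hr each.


a = λ/μ = 56.98/51.13 = 1.1144; ρ = a/c = 0.2786
Σ_{k=0}^{3} a^k/k! (terms k=0..3) = 1.00000 + 1.11441 + 0.62096 + 0.23067 = 2.96604
Tail: a^4/(4!(1−ρ)) = 1.54236/(24·0.7214) = 0.08908
P₀ = 1/(2.96604 + 0.08908) = 1/3.05513 = 0.327319

Final: 0.327319


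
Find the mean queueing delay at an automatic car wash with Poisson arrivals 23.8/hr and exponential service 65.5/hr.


ρ = 23.8/65.5 = 0.3634
Wq = ρ/(μ−λ) = 0.3634/(65.5 − 23.8) = 0.3634/41.70 = 0.008714 hr

Final: 0.008714 hr


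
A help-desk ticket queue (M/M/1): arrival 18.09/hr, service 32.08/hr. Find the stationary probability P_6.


ρ = 18.09/32.08 = 0.5639
P_n = (1−ρ)·ρ^n = (1 − 0.5639)·0.5639^6 = 0.4361·0.032153 = 0.014022

Final: 0.014022


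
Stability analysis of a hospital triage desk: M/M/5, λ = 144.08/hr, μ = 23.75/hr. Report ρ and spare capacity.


Total capacity cμ = 5·23.75 = 118.75/hr
ρ = λ/(cμ) = 144.08/118.75 = 1.2133
Stable ⇔ ρ < 1: NO
Spare capacity = cμ − λ = 118.75 − 144.08 = -25.33/hr

Final: ρ = 1.2133; unstable; margin = -25.33/hr


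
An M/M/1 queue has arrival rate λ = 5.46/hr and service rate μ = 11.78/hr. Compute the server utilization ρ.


ρ = λ/μ = 5.46/11.78 = 0.4635

Final: 0.4635


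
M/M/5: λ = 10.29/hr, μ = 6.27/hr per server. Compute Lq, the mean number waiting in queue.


a = λ/μ = 1.6411; ρ = a/5 = 0.3282
P₀ = 0.193256
Lq = P₀·a^c·ρ / (c!·(1−ρ)²) = 0.193256·11.90527·0.3282/(120·0.45128)
= 0.01395

Final: 0.01395


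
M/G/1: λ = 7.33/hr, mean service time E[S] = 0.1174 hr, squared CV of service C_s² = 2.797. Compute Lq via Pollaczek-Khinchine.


ρ = λ·E[S] = 7.33·0.1174 = 0.8605
Lq = ρ²(1+C_s²)/(2(1−ρ)) = 0.7405·(1+2.797)/(2·0.1395)
= 0.7405·3.7970/0.2789 = 10.08118

Final: 10.08118


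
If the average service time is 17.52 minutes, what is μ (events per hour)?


μ = 1/(service time) in consistent units.
1 hour = 60 min, so μ = 60/17.52 = 3.4247 per hour

Final: 3.4247 /hr


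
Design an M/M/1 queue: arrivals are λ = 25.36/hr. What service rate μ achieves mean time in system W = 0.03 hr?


W = 1/(μ−λ) ⇒ μ − λ = 1/W = 1/0.03 = 33.3333
μ = λ + 1/W = 25.36 + 33.3333 = 58.6933 per hr

Final: 58.6933 /hr


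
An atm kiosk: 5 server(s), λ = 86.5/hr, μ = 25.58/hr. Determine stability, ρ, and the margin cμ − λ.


Total capacity cμ = 5·25.58 = 127.90/hr
ρ = λ/(cμ) = 86.5/127.90 = 0.6763
Stable ⇔ ρ < 1: YES
Spare capacity = cμ − λ = 127.90 − 86.5 = 41.40/hr

Final: ρ = 0.6763; stable; margin = 41.40/hr


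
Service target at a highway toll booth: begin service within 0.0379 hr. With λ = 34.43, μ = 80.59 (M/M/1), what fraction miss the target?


ρ = 34.43/80.59 = 0.4272
P(Wq > t) = ρ·e^{−(μ−λ)t} = 0.4272·e^{−1.7495}
= 0.4272·0.173867 = 0.074280

Final: 0.074280


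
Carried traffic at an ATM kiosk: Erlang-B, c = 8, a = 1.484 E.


B(8,1.484) = 0.0001323 (Erlang-B)
Carried load = a(1 − B) = 1.484·(1 − 0.0001323) = 1.484·0.999868 = 1.4838 E

Final: 1.4838 Erlangs


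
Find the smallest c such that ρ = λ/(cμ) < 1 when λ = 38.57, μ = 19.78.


Stability requires cμ > λ ⇔ c > λ/μ.
λ/μ = 38.57/19.78 = 1.9499
Minimum integer c = ⌊1.9499⌋ + 1 = 2
Check: 2·19.78 = 39.56 > 38.57, while 1·19.78 = 19.78 ≤ 38.57

Final: 2 servers


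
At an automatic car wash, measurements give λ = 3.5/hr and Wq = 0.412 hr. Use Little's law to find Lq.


Lq = λWq = 3.5·0.412 = 1.4420

Final: 1.4420


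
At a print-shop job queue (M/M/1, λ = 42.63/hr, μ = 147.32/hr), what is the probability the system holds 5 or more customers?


ρ = 42.63/147.32 = 0.2894
P(N ≥ n) = ρ^n = 0.2894^5 = 0.002029

Final: 0.002029


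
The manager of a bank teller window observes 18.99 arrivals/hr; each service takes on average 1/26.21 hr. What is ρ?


ρ = λ/μ = 18.99/26.21 = 0.7245

Final: 0.7245


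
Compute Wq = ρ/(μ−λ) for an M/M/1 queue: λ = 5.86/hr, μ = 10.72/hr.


ρ = 5.86/10.72 = 0.5466
Wq = ρ/(μ−λ) = 0.5466/(10.72 − 5.86) = 0.5466/4.86 = 0.1125 hr

Final: 0.1125 hr


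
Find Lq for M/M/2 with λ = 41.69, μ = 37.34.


a = λ/μ = 1.1165; ρ = a/2 = 0.5582
P₀ = 0.283492
Lq = P₀·a^c·ρ / (c!·(1−ρ)²) = 0.283492·1.24657·0.5582/(2·0.19514)
= 0.50547

Final: 0.50547


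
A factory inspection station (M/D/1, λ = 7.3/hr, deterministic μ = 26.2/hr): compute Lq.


ρ = 7.3/26.2 = 0.2786
M/D/1: Lq = ρ²/(2(1−ρ)) = 0.07763/(2·0.7214) = 0.05381

Final: 0.05381


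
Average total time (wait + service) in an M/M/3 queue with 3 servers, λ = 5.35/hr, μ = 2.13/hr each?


a = 2.5117; ρ = 0.8372; P₀ = 0.043681
Lq = P₀·a^c·ρ/(c!(1−ρ)²) = 3.64631
Wq = Lq/λ = 3.64631/5.35 = 0.68155 hr
W = Wq + 1/μ = 0.68155 + 0.46948 = 1.15104 hr

Final: 1.15104 hr


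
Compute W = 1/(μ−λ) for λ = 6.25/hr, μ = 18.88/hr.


W = 1/(μ−λ) = 1/(18.88 − 6.25) = 1/12.63 = 0.07918 hr

Final: 0.07918 hr


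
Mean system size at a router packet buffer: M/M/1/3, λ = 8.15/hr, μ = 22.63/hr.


ρ = 8.15/22.63 = 0.3601
L = ρ[1 − (K+1)ρ^K + Kρ^(K+1)] / [(1−ρ)(1−ρ^(K+1))]
Numerator: 0.3601·(1 − 4·0.046711 + 3·0.016823) = 0.311027
Denominator: (0.6399)·(0.983177) = 0.629095
L = 0.311027/0.629095 = 0.4944

Final: 0.4944


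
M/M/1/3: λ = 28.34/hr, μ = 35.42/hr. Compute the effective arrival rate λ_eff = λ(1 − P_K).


ρ = 0.8001; P_K = (1−ρ)ρ^3/(1−ρ^4) = 0.173485
λ_eff = λ(1 − P_K) = 28.34·(1 − 0.173485) = 28.34·0.826515 = 23.4234 /hr

Final: 23.4234 /hr


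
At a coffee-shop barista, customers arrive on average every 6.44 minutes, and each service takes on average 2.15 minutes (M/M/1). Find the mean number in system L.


λ = 60/6.44 = 9.3168 /hr
μ = 60/2.15 = 27.9070 /hr
ρ = λ/μ = 9.3168/27.9070 = 0.3339
L = ρ/(1−ρ) = 0.3339/0.6661 = 0.5012

Final: 0.5012


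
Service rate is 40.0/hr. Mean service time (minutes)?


Mean service time = 1/μ = 1/40.0 hour = 0.02500 hour
In minutes: 0.02500 × 60 = 1.5000 min

Final: 1.5000 min


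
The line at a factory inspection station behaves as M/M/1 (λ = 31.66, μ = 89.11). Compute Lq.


ρ = 31.66/89.11 = 0.3553
Lq = ρ²/(1−ρ) = 0.1262/0.6447 = 0.1958

Final: 0.1958


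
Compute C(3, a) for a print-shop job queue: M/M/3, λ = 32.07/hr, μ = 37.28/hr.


a = λ/μ = 0.8602; ρ = a/3 = 0.2867
P₀ = 0.420342 (from M/M/c formula)
C(c,a) = [a^c/(c!(1−ρ))]·P₀ = [0.63660/(6·0.7133)]·0.420342
= 0.14876·0.420342 = 0.062529

Final: 0.062529


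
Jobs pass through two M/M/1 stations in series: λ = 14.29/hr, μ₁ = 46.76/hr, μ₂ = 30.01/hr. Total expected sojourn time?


Each node sees arrival rate λ = 14.29/hr (tandem ⇒ throughput preserved).
W₁ = 1/(μ₁−λ) = 1/(46.76−14.29) = 0.03080 hr
W₂ = 1/(μ₂−λ) = 1/(30.01−14.29) = 0.06361 hr
W_total = W₁ + W₂ = 0.03080 + 0.06361 = 0.09441 hr

Final: 0.09441 hr


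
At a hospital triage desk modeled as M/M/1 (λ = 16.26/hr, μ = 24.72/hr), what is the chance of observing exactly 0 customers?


ρ = 16.26/24.72 = 0.6578
P_n = (1−ρ)·ρ^n = (1 − 0.6578)·0.6578^0 = 0.3422·1.000000 = 0.342233

Final: 0.342233


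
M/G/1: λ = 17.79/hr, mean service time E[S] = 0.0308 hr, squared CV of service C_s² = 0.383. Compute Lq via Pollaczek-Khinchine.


ρ = λ·E[S] = 17.79·0.0308 = 0.5479
Lq = ρ²(1+C_s²)/(2(1−ρ)) = 0.3002·(1+0.383)/(2·0.4521)
= 0.3002·1.3830/0.9041 = 0.45924

Final: 0.45924


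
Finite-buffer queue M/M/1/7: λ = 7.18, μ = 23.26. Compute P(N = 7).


ρ = λ/μ = 7.18/23.26 = 0.3087
P_K = (1−ρ)ρ^K/(1−ρ^(K+1)) = (0.6913·0.0002671)/(1 − 0.00008244)
= 0.0001846/0.999918 = 0.0001846

Final: 0.0001846


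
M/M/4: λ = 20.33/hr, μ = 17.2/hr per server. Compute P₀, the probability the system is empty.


a = λ/μ = 20.33/17.2 = 1.1820; ρ = a/c = 0.2955
Σ_{k=0}^{3} a^k/k! (terms k=0..3) = 1.00000 + 1.18198 + 0.69853 + 0.27522 = 3.15573
Tail: a^4/(4!(1−ρ)) = 1.95180/(24·0.7045) = 0.11544
P₀ = 1/(3.15573 + 0.11544) = 1/3.27116 = 0.305702

Final: 0.305702


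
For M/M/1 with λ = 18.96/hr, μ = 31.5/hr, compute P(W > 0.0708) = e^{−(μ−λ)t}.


W ~ Exponential(μ−λ) for M/M/1.
μ − λ = 31.5 − 18.96 = 12.5400
P(W > t) = e^{−(μ−λ)t} = e^{−0.8878} = 0.411547

Final: 0.411547


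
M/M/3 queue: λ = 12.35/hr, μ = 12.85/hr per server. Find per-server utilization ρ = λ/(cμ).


ρ = λ/(cμ) = 12.35/(3·12.85) = 12.35/38.55 = 0.3204

Final: 0.3204


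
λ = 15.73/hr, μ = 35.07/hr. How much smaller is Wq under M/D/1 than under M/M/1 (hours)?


ρ = 15.73/35.07 = 0.4485
Wq(M/M/1) = ρ/(μ−λ) = 0.4485/19.34 = 0.02319 hr
Wq(M/D/1) = ρ/(2(μ−λ)) = 0.01160 hr
Savings = 0.02319 − 0.01160 = 0.01160 hr

Final: 0.01160 hr


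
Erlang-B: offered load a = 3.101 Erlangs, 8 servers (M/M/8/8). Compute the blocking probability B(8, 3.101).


B(c,a) = (a^c/c!) / Σ_{k=0}^{c} a^k/k!
a^8/8! = 0.212077
Σ terms (k=0..8): 1.00000 + 3.10100 + 4.80810 + 4.96997 + 3.85297 + 2.38961 + 1.23503 + 0.54712 + 0.21208 = 22.115886
B = 0.212077/22.115886 = 0.009589

Final: 0.009589


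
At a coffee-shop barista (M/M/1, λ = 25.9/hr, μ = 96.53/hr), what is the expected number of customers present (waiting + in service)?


ρ = λ/μ = 25.9/96.53 = 0.2683
L = ρ/(1−ρ) = 0.2683/(1 − 0.2683) = 0.2683/0.7317 = 0.3667

Final: 0.3667


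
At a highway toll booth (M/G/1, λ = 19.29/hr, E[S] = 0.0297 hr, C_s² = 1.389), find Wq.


ρ = λ·E[S] = 19.29·0.0297 = 0.5729
E[S²] = E[S]²(1+C_s²) = 0.0297²·(1+1.389) = 0.002107
Wq = λ·E[S²]/(2(1−ρ)) = 19.29·0.002107/(2·0.4271) = 0.04759 hr

Final: 0.04759 hr


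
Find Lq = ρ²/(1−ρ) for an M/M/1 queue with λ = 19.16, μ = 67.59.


ρ = 19.16/67.59 = 0.2835
Lq = ρ²/(1−ρ) = 0.08036/0.7165 = 0.1121

Final: 0.1121


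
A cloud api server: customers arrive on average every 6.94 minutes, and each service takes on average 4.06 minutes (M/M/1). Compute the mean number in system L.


λ = 60/6.94 = 8.6455 /hr
μ = 60/4.06 = 14.7783 /hr
ρ = λ/μ = 8.6455/14.7783 = 0.5850
L = ρ/(1−ρ) = 0.5850/0.4150 = 1.4097

Final: 1.4097


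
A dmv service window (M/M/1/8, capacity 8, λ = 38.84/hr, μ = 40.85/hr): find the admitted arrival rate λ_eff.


ρ = 0.9508; P_K = (1−ρ)ρ^8/(1−ρ^9) = 0.090038
λ_eff = λ(1 − P_K) = 38.84·(1 − 0.090038) = 38.84·0.909962 = 35.3429 /hr

Final: 35.3429 /hr


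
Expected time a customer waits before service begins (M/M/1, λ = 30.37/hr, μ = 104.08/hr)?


ρ = 30.37/104.08 = 0.2918
Wq = ρ/(μ−λ) = 0.2918/(104.08 − 30.37) = 0.2918/73.71 = 0.003959 hr

Final: 0.003959 hr


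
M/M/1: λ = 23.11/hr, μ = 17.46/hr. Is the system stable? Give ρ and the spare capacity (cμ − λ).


Total capacity cμ = 1·17.46 = 17.46/hr
ρ = λ/(cμ) = 23.11/17.46 = 1.3236
Stable ⇔ ρ < 1: NO
Spare capacity = cμ − λ = 17.46 − 23.11 = -5.65/hr

Final: ρ = 1.3236; unstable; margin = -5.65/hr


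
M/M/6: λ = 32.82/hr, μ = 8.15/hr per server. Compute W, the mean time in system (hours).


a = 4.0270; ρ = 0.6712; P₀ = 0.016177
Lq = P₀·a^c·ρ/(c!(1−ρ)²) = 0.59475
Wq = Lq/λ = 0.59475/32.82 = 0.01812 hr
W = Wq + 1/μ = 0.01812 + 0.12270 = 0.14082 hr

Final: 0.14082 hr


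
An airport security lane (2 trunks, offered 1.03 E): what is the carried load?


B(2,1.03) = 0.207171 (Erlang-B)
Carried load = a(1 − B) = 1.03·(1 − 0.207171) = 1.03·0.792829 = 0.8166 E

Final: 0.8166 Erlangs


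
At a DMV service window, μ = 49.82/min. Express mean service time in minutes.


Mean service time = 1/μ = 1/49.82 minute = 0.02007 minute
In minutes: 0.02007 × 1 = 0.02007 min

Final: 0.02007 min


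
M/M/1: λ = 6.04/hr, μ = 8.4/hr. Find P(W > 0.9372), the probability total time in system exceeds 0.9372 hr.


W ~ Exponential(μ−λ) for M/M/1.
μ − λ = 8.4 − 6.04 = 2.3600
P(W > t) = e^{−(μ−λ)t} = e^{−2.2118} = 0.109504

Final: 0.109504


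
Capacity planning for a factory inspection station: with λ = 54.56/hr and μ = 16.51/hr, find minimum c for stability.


Stability requires cμ > λ ⇔ c > λ/μ.
λ/μ = 54.56/16.51 = 3.3047
Minimum integer c = ⌊3.3047⌋ + 1 = 4
Check: 4·16.51 = 66.04 > 54.56, while 3·16.51 = 49.53 ≤ 54.56

Final: 4 servers


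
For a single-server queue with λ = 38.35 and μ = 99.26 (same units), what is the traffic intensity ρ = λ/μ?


ρ = λ/μ = 38.35/99.26 = 0.3864

Final: 0.3864


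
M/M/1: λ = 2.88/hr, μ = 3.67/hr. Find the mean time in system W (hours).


W = 1/(μ−λ) = 1/(3.67 − 2.88) = 1/0.7900 = 1.2658 hr

Final: 1.2658 hr


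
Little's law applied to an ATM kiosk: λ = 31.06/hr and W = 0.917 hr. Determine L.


L = λW = 31.06·0.917 = 28.4820

Final: 28.4820


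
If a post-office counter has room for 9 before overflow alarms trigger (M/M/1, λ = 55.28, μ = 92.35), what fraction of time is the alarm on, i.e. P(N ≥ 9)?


ρ = 55.28/92.35 = 0.5986
P(N ≥ n) = ρ^n = 0.5986^9 = 0.009867

Final: 0.009867


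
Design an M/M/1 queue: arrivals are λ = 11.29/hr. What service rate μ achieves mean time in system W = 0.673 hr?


W = 1/(μ−λ) ⇒ μ − λ = 1/W = 1/0.673 = 1.4859
μ = λ + 1/W = 11.29 + 1.4859 = 12.7759 per hr

Final: 12.7759 /hr


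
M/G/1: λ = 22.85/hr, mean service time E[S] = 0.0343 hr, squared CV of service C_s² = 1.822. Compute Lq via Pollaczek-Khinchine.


ρ = λ·E[S] = 22.85·0.0343 = 0.7838
Lq = ρ²(1+C_s²)/(2(1−ρ)) = 0.6143·(1+1.822)/(2·0.2162)
= 0.6143·2.8220/0.4325 = 4.00813

Final: 4.00813


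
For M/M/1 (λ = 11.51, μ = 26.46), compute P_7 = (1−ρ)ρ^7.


ρ = 11.51/26.46 = 0.4350
P_n = (1−ρ)·ρ^n = (1 − 0.4350)·0.4350^7 = 0.5650·0.002947 = 0.001665

Final: 0.001665


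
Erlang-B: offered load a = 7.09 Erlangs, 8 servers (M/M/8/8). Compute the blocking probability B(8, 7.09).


B(c,a) = (a^c/c!) / Σ_{k=0}^{c} a^k/k!
a^8/8! = 158.361409
Σ terms (k=0..8): 1.00000 + 7.09000 + 25.13405 + 59.40014 + 105.28674 + 149.29660 + 176.41882 + 178.68706 + 158.36141 = 860.674830
B = 158.361409/860.674830 = 0.183997

Final: 0.183997


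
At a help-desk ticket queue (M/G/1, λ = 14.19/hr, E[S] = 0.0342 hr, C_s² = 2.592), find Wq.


ρ = λ·E[S] = 14.19·0.0342 = 0.4853
E[S²] = E[S]²(1+C_s²) = 0.0342²·(1+2.592) = 0.004201
Wq = λ·E[S²]/(2(1−ρ)) = 14.19·0.004201/(2·0.5147) = 0.05791 hr

Final: 0.05791 hr


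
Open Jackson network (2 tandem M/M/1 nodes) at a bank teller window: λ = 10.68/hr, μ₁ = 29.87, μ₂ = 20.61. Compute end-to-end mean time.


Each node sees arrival rate λ = 10.68/hr (tandem ⇒ throughput preserved).
W₁ = 1/(μ₁−λ) = 1/(29.87−10.68) = 0.05211 hr
W₂ = 1/(μ₂−λ) = 1/(20.61−10.68) = 0.10070 hr
W_total = W₁ + W₂ = 0.05211 + 0.10070 = 0.15282 hr

Final: 0.15282 hr


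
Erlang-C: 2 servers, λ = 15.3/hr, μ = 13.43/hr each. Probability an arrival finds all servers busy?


a = λ/μ = 1.1392; ρ = a/2 = 0.5696
P₀ = 0.274194 (from M/M/c formula)
C(c,a) = [a^c/(c!(1−ρ))]·P₀ = [1.29787/(2·0.4304)]·0.274194
= 1.50782·0.274194 = 0.413434

Final: 0.413434


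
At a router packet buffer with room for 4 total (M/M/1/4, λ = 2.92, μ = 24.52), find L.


ρ = 2.92/24.52 = 0.1191
L = ρ[1 − (K+1)ρ^K + Kρ^(K+1)] / [(1−ρ)(1−ρ^(K+1))]
Numerator: 0.1191·(1 − 5·0.0002011 + 4·0.00002395) = 0.118978
Denominator: (0.8809)·(0.999976) = 0.880892
L = 0.118978/0.880892 = 0.1351

Final: 0.1351


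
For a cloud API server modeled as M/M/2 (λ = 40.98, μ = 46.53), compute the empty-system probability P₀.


a = λ/μ = 40.98/46.53 = 0.8807; ρ = a/c = 0.4404
Σ_{k=0}^{1} a^k/k! (terms k=0..1) = 1.00000 + 0.88072 = 1.88072
Tail: a^2/(2!(1−ρ)) = 0.77567/(2·0.5596) = 0.69301
P₀ = 1/(1.88072 + 0.69301) = 1/2.57373 = 0.388541

Final: 0.388541


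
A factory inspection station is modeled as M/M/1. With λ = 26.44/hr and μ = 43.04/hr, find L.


ρ = λ/μ = 26.44/43.04 = 0.6143
L = ρ/(1−ρ) = 0.6143/(1 − 0.6143) = 0.6143/0.3857 = 1.5928

Final: 1.5928


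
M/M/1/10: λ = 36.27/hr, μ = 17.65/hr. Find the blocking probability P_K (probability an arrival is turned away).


ρ = λ/μ = 36.27/17.65 = 2.0550
P_K = (1−ρ)ρ^K/(1−ρ^(K+1)) = (-1.0550·1342.852953)/(1 − 2759.505757)
= -1416.652804/-2758.505757 = 0.513558

Final: 0.513558


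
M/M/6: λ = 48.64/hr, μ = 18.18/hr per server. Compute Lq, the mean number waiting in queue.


a = λ/μ = 2.6755; ρ = a/6 = 0.4459
P₀ = 0.068291
Lq = P₀·a^c·ρ / (c!·(1−ρ)²) = 0.068291·366.77365·0.4459/(720·0.30701)
= 0.05053

Final: 0.05053


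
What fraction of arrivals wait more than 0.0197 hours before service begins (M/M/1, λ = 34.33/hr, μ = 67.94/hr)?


ρ = 34.33/67.94 = 0.5053
P(Wq > t) = ρ·e^{−(μ−λ)t} = 0.5053·e^{−0.6621}
= 0.5053·0.515758 = 0.260612

Final: 0.260612


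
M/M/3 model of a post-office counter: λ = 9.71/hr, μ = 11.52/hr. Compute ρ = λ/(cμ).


ρ = λ/(cμ) = 9.71/(3·11.52) = 9.71/34.56 = 0.2810

Final: 0.2810


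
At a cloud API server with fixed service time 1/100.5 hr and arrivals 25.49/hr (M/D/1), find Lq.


ρ = 25.49/100.5 = 0.2536
M/D/1: Lq = ρ²/(2(1−ρ)) = 0.06433/(2·0.7464) = 0.04309

Final: 0.04309


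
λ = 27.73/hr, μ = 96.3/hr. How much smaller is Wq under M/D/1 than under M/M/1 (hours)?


ρ = 27.73/96.3 = 0.2880
Wq(M/M/1) = ρ/(μ−λ) = 0.2880/68.57 = 0.004199 hr
Wq(M/D/1) = ρ/(2(μ−λ)) = 0.002100 hr
Savings = 0.004199 − 0.002100 = 0.002100 hr

Final: 0.002100 hr


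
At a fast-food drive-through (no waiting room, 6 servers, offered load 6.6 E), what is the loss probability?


B(c,a) = (a^c/c!) / Σ_{k=0}^{c} a^k/k!
a^6/6! = 114.797153
Σ terms (k=0..6): 1.00000 + 6.60000 + 21.78000 + 47.91600 + 79.06140 + 104.36105 + 114.79715 = 375.515601
B = 114.797153/375.515601 = 0.305705

Final: 0.305705


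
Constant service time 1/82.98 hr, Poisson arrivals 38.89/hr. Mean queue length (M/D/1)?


ρ = 38.89/82.98 = 0.4687
M/D/1: Lq = ρ²/(2(1−ρ)) = 0.2196/(2·0.5313) = 0.20670

Final: 0.20670
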